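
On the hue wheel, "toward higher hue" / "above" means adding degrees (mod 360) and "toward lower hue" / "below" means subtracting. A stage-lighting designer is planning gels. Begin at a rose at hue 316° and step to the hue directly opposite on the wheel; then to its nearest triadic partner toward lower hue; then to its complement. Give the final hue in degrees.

196°

complement +180°: 316 + 180 = 496 → 496 − 360 = 136°
triadic ↓ −120°: 136 − 120 = 16°
complement +180°: 16 + 180 = 196°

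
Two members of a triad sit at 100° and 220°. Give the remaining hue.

A triad spaces three hues 120° apart.
The full set is {100°, 220°, 340°}.

340°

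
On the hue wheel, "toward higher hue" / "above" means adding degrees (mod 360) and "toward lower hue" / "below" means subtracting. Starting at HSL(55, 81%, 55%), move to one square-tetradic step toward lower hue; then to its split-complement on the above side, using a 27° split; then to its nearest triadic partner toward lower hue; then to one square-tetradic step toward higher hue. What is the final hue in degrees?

−90° (square ↓): 55 − 90 = -35 → -35 + 360 = 325°
+207° (split-comp 27° ↑): 325 + 207 = 532 → 532 − 360 = 172°
−120° (triadic ↓): 172 − 120 = 52°
+90° (square ↑): 52 + 90 = 142°

142°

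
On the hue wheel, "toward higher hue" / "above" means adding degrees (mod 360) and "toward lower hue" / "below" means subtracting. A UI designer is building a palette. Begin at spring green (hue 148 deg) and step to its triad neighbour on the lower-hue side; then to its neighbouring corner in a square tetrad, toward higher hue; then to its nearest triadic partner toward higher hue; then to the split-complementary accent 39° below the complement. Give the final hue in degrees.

triadic ↓ −120°: 148 − 120 = 28°
square ↑ +90°: 28 + 90 = 118°
triadic ↑ +120°: 118 + 120 = 238°
split-comp 39° ↓ +141°: 238 + 141 = 379 → 379 − 360 = 19°

19°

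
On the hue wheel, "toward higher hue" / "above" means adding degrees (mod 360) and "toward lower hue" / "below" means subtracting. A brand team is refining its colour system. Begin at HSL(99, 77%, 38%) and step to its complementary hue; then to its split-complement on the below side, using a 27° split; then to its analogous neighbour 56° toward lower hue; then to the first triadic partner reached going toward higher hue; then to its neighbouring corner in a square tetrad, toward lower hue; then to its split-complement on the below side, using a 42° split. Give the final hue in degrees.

184°

+180° (complement): 99 + 180 = 279°
+153° (split-comp 27° ↓): 279 + 153 = 432 → 432 − 360 = 72°
−56° (analog 56° ↓): 72 − 56 = 16°
+120° (triadic ↑): 16 + 120 = 136°
−90° (square ↓): 136 − 90 = 46°
+138° (split-comp 42° ↓): 46 + 138 = 184°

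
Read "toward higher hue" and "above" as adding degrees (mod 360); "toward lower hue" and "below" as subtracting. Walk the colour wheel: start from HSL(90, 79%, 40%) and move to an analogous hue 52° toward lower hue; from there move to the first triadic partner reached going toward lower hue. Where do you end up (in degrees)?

278°

90 − 52 = 38°   (analog 52° ↓)
38 − 120 = -82 → -82 + 360 = 278°   (triadic ↓)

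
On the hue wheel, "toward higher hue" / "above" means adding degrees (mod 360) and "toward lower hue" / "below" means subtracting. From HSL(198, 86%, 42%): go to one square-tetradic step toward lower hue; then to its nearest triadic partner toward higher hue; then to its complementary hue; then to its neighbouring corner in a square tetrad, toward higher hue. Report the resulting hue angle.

138°

−90° (square ↓): 198 − 90 = 108°
+120° (triadic ↑): 108 + 120 = 228°
+180° (complement): 228 + 180 = 408 → 408 − 360 = 48°
+90° (square ↑): 48 + 90 = 138°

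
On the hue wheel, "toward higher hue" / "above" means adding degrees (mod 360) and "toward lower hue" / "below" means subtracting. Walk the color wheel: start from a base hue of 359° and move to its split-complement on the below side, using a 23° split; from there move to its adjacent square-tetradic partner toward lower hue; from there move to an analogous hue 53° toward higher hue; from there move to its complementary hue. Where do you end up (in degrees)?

+157° (split-comp 23° ↓): 359 + 157 = 516 → 516 − 360 = 156°
−90° (square ↓): 156 − 90 = 66°
+53° (analog 53° ↑): 66 + 53 = 119°
+180° (complement): 119 + 180 = 299°

299°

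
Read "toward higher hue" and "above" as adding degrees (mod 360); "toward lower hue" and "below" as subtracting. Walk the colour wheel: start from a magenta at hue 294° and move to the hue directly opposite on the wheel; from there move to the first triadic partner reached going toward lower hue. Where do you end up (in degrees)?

complement +180°: 294 + 180 = 474 → 474 − 360 = 114°
triadic ↓ −120°: 114 − 120 = -6 → -6 + 360 = 354°

354°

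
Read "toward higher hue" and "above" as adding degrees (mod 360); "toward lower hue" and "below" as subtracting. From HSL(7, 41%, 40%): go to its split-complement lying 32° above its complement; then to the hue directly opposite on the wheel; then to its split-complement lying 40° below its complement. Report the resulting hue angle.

split-comp 32° ↑ +212°: 7 + 212 = 219°
complement +180°: 219 + 180 = 399 → 399 − 360 = 39°
split-comp 40° ↓ +140°: 39 + 140 = 179°

179°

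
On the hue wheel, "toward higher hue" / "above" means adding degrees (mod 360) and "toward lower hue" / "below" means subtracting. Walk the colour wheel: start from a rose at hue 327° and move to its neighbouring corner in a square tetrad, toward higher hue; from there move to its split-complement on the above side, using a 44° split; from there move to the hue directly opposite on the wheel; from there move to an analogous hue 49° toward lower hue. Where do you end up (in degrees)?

52°

square ↑ +90°: 327 + 90 = 417 → 417 − 360 = 57°
split-comp 44° ↑ +224°: 57 + 224 = 281°
complement +180°: 281 + 180 = 461 → 461 − 360 = 101°
analog 49° ↓ −49°: 101 − 49 = 52°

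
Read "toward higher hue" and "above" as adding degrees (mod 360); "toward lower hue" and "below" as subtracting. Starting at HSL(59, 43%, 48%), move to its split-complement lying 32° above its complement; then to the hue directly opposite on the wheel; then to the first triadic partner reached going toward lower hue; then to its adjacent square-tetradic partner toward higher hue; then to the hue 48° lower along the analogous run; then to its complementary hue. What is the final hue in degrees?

split-comp 32° ↑ +212°: 59 + 212 = 271°
complement +180°: 271 + 180 = 451 → 451 − 360 = 91°
triadic ↓ −120°: 91 − 120 = -29 → -29 + 360 = 331°
square ↑ +90°: 331 + 90 = 421 → 421 − 360 = 61°
analog 48° ↓ −48°: 61 − 48 = 13°
complement +180°: 13 + 180 = 193°

193°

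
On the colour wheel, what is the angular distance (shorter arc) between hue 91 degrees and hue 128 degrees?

37°

|91 − 128| = 37.
37 ≤ 180, so the shorter arc is 37°.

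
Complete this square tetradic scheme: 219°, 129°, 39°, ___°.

309°

A square tetradic scheme places four hues every 90°.
The full set through 39° is {39°, 129°, 219°, 309°}.
Given {39°, 129°, 219°}, the missing hue is 309°.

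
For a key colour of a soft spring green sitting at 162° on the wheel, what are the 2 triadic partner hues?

282° and 42°

A triad places three hues 120° apart.
162 + 120 = 282°
162 + 240 = 402 → 402 − 360 = 42°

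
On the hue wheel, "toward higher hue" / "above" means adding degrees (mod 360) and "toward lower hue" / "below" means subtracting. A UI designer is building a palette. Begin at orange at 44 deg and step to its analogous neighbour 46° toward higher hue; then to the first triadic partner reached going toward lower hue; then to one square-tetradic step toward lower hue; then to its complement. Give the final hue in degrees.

+46° (analog 46° ↑): 44 + 46 = 90°
−120° (triadic ↓): 90 − 120 = -30 → -30 + 360 = 330°
−90° (square ↓): 330 − 90 = 240°
+180° (complement): 240 + 180 = 420 → 420 − 360 = 60°

60°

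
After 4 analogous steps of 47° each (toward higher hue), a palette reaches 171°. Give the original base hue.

4 steps of 47° (toward higher hue) give a net shift of +188°.
Start = end − shift: 171 − 188 = -17 → -17 + 360 = 343°

343°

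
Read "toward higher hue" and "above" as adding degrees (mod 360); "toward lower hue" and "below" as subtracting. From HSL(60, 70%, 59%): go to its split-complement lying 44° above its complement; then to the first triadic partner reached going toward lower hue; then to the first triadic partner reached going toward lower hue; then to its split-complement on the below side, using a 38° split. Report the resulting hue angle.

+224° (split-comp 44° ↑): 60 + 224 = 284°
−120° (triadic ↓): 284 − 120 = 164°
−120° (triadic ↓): 164 − 120 = 44°
+142° (split-comp 38° ↓): 44 + 142 = 186°

186°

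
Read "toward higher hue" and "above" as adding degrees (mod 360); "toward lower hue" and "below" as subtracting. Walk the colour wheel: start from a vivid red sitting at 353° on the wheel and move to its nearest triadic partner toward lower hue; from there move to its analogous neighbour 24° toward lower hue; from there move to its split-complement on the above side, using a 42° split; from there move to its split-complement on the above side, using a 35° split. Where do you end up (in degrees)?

286°

triadic ↓ −120°: 353 − 120 = 233°
analog 24° ↓ −24°: 233 − 24 = 209°
split-comp 42° ↑ +222°: 209 + 222 = 431 → 431 − 360 = 71°
split-comp 35° ↑ +215°: 71 + 215 = 286°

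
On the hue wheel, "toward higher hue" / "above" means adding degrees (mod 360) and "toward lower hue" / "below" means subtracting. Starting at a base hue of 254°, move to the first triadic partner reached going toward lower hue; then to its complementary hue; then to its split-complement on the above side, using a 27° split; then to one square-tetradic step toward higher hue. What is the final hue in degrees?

−120° (triadic ↓): 254 − 120 = 134°
+180° (complement): 134 + 180 = 314°
+207° (split-comp 27° ↑): 314 + 207 = 521 → 521 − 360 = 161°
+90° (square ↑): 161 + 90 = 251°

251°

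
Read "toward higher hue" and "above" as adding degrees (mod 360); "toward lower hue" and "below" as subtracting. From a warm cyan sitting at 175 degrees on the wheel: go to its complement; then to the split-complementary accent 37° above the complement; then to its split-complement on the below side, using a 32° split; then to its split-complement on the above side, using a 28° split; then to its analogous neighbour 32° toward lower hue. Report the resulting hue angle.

176°

+180° (complement): 175 + 180 = 355°
+217° (split-comp 37° ↑): 355 + 217 = 572 → 572 − 360 = 212°
+148° (split-comp 32° ↓): 212 + 148 = 360 → 360 − 360 = 0°
+208° (split-comp 28° ↑): 0 + 208 = 208°
−32° (analog 32° ↓): 208 − 32 = 176°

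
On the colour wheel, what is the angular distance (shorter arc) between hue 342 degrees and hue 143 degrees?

161°

|342 − 143| = 199.
The shorter arc is 360 − 199 = 161°.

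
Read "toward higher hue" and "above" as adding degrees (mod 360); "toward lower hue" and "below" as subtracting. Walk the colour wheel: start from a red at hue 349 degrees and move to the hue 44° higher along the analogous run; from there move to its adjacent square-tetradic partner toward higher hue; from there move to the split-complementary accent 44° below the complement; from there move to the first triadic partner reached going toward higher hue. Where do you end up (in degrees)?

+44° (analog 44° ↑): 349 + 44 = 393 → 393 − 360 = 33°
+90° (square ↑): 33 + 90 = 123°
+136° (split-comp 44° ↓): 123 + 136 = 259°
+120° (triadic ↑): 259 + 120 = 379 → 379 − 360 = 19°

19°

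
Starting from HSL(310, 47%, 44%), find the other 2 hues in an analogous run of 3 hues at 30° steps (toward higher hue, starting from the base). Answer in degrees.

310 + 30 = 340°
310 + 60 = 370 → 370 − 360 = 10°

340° and 10°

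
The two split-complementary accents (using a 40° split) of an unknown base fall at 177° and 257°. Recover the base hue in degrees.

The accents sit 40° either side of the complement, so the complement is their short-arc midpoint on the wheel.
Short-arc midpoint of 177° and 257°: 217°.
Base is 180° from the complement: 217 − 180 = 37°

37°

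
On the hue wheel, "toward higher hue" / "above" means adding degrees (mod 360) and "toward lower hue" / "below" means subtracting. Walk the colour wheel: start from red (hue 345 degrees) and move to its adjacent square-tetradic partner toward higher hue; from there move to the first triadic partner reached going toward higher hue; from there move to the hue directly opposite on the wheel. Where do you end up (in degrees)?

15°

square ↑ +90°: 345 + 90 = 435 → 435 − 360 = 75°
triadic ↑ +120°: 75 + 120 = 195°
complement +180°: 195 + 180 = 375 → 375 − 360 = 15°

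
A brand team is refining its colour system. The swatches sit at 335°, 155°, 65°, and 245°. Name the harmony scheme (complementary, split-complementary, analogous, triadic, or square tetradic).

square tetradic

Sort the hues: 65°, 155°, 245°, 335°.
Successive gaps around the wheel: 90°, 90°, 90°, 90°.
Four hues every 90° form a square tetradic scheme.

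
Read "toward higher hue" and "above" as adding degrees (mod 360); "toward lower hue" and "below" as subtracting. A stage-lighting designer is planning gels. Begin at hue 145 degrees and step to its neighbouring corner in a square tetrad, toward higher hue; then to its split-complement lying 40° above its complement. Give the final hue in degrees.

95°

square ↑ +90°: 145 + 90 = 235°
split-comp 40° ↑ +220°: 235 + 220 = 455 → 455 − 360 = 95°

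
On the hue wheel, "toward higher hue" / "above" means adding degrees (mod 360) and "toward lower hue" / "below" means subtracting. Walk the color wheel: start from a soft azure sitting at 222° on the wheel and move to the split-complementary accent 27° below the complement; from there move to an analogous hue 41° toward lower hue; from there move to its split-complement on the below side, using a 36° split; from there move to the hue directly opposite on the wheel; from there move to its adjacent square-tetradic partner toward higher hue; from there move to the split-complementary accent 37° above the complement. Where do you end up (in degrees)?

split-comp 27° ↓ +153°: 222 + 153 = 375 → 375 − 360 = 15°
analog 41° ↓ −41°: 15 − 41 = -26 → -26 + 360 = 334°
split-comp 36° ↓ +144°: 334 + 144 = 478 → 478 − 360 = 118°
complement +180°: 118 + 180 = 298°
square ↑ +90°: 298 + 90 = 388 → 388 − 360 = 28°
split-comp 37° ↑ +217°: 28 + 217 = 245°

245°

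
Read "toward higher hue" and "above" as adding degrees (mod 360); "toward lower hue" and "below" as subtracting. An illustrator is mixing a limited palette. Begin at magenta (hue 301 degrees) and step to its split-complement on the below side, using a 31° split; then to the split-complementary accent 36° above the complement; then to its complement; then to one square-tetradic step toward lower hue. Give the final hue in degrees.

36°

+149° (split-comp 31° ↓): 301 + 149 = 450 → 450 − 360 = 90°
+216° (split-comp 36° ↑): 90 + 216 = 306°
+180° (complement): 306 + 180 = 486 → 486 − 360 = 126°
−90° (square ↓): 126 − 90 = 36°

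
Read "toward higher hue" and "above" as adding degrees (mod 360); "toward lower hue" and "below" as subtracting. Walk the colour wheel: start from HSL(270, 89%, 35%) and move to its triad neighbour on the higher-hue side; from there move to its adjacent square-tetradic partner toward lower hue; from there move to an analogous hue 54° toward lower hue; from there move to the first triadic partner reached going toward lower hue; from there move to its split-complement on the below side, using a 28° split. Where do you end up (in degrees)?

278°

triadic ↑ +120°: 270 + 120 = 390 → 390 − 360 = 30°
square ↓ −90°: 30 − 90 = -60 → -60 + 360 = 300°
analog 54° ↓ −54°: 300 − 54 = 246°
triadic ↓ −120°: 246 − 120 = 126°
split-comp 28° ↓ +152°: 126 + 152 = 278°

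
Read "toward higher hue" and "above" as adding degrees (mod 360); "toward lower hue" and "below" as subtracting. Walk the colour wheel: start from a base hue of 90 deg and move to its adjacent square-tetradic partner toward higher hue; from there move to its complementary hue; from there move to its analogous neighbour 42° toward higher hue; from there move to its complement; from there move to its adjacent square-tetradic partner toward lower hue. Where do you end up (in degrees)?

132°

+90° (square ↑): 90 + 90 = 180°
+180° (complement): 180 + 180 = 360 → 360 − 360 = 0°
+42° (analog 42° ↑): 0 + 42 = 42°
+180° (complement): 42 + 180 = 222°
−90° (square ↓): 222 − 90 = 132°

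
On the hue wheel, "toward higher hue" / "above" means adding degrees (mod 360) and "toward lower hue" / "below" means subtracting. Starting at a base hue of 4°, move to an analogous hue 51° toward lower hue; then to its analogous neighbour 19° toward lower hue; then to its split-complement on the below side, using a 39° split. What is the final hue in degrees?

75°

analog 51° ↓ −51°: 4 − 51 = -47 → -47 + 360 = 313°
analog 19° ↓ −19°: 313 − 19 = 294°
split-comp 39° ↓ +141°: 294 + 141 = 435 → 435 − 360 = 75°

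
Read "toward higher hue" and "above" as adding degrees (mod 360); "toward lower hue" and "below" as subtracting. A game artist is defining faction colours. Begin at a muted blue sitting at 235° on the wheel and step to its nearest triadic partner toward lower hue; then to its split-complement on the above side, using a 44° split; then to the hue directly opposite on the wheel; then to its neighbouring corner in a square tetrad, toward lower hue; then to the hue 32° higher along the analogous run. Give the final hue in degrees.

101°

−120° (triadic ↓): 235 − 120 = 115°
+224° (split-comp 44° ↑): 115 + 224 = 339°
+180° (complement): 339 + 180 = 519 → 519 − 360 = 159°
−90° (square ↓): 159 − 90 = 69°
+32° (analog 32° ↑): 69 + 32 = 101°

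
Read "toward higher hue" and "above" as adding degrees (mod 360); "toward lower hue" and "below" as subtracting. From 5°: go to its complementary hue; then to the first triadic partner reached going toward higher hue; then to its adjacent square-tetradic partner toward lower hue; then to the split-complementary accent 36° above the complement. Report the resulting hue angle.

71°

+180° (complement): 5 + 180 = 185°
+120° (triadic ↑): 185 + 120 = 305°
−90° (square ↓): 305 − 90 = 215°
+216° (split-comp 36° ↑): 215 + 216 = 431 → 431 − 360 = 71°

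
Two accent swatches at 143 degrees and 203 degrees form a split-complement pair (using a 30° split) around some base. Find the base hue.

The accents sit 30° either side of the complement, so the complement is their short-arc midpoint on the wheel.
Short-arc midpoint of 143° and 203°: 173°.
Base is 180° from the complement: 173 − 180 = -7 → -7 + 360 = 353°

353°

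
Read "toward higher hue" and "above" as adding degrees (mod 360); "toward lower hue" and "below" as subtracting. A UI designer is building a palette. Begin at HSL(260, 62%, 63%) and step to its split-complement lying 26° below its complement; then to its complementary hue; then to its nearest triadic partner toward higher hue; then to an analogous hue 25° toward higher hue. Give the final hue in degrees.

19°

split-comp 26° ↓ +154°: 260 + 154 = 414 → 414 − 360 = 54°
complement +180°: 54 + 180 = 234°
triadic ↑ +120°: 234 + 120 = 354°
analog 25° ↑ +25°: 354 + 25 = 379 → 379 − 360 = 19°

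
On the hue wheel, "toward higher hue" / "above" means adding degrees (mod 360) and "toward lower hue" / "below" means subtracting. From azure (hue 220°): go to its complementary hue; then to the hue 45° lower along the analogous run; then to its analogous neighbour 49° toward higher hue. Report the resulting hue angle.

220 + 180 = 400 → 400 − 360 = 40°   (complement)
40 − 45 = -5 → -5 + 360 = 355°   (analog 45° ↓)
355 + 49 = 404 → 404 − 360 = 44°   (analog 49° ↑)

44°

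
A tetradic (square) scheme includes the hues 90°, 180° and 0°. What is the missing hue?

A square tetradic scheme places four hues every 90°.
The full set through 0° is {0°, 90°, 180°, 270°}.
Given {0°, 90°, 180°}, the missing hue is 270°.

270°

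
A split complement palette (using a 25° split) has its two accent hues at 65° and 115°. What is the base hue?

270°

The accents sit 25° either side of the complement, so the complement is their short-arc midpoint on the wheel.
Short-arc midpoint of 65° and 115°: 90°.
Base is 180° from the complement: 90 − 180 = -90 → -90 + 360 = 270°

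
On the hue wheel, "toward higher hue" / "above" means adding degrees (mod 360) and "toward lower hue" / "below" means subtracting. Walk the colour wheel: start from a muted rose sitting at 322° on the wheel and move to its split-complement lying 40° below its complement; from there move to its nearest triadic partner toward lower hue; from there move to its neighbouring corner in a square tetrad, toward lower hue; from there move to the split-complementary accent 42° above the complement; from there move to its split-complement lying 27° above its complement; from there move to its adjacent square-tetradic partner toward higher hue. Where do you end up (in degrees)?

split-comp 40° ↓ +140°: 322 + 140 = 462 → 462 − 360 = 102°
triadic ↓ −120°: 102 − 120 = -18 → -18 + 360 = 342°
square ↓ −90°: 342 − 90 = 252°
split-comp 42° ↑ +222°: 252 + 222 = 474 → 474 − 360 = 114°
split-comp 27° ↑ +207°: 114 + 207 = 321°
square ↑ +90°: 321 + 90 = 411 → 411 − 360 = 51°

51°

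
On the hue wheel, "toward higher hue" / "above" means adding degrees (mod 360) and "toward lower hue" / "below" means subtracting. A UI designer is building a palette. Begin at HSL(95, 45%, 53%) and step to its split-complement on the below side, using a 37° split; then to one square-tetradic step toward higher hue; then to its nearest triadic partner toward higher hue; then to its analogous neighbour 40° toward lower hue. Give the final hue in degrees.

+143° (split-comp 37° ↓): 95 + 143 = 238°
+90° (square ↑): 238 + 90 = 328°
+120° (triadic ↑): 328 + 120 = 448 → 448 − 360 = 88°
−40° (analog 40° ↓): 88 − 40 = 48°

48°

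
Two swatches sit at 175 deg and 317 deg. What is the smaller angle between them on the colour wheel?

142°

|175 − 317| = 142.
142 ≤ 180, so the shorter arc is 142°.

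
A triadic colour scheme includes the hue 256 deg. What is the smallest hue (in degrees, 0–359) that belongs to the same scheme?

16°

A triad places three hues 120° apart.
The full set through 256° is {16°, 136°, 256°}.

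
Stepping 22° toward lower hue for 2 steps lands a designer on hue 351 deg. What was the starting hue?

35°

2 steps of 22° (toward lower hue) give a net shift of −44°.
Start = end − shift: 351 + 44 = 395 → 395 − 360 = 35°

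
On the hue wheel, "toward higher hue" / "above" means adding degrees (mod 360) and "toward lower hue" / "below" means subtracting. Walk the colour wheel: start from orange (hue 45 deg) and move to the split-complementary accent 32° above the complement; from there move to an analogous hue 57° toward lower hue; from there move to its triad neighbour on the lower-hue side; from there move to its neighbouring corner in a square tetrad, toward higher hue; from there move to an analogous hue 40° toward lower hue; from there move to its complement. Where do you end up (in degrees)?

+212° (split-comp 32° ↑): 45 + 212 = 257°
−57° (analog 57° ↓): 257 − 57 = 200°
−120° (triadic ↓): 200 − 120 = 80°
+90° (square ↑): 80 + 90 = 170°
−40° (analog 40° ↓): 170 − 40 = 130°
+180° (complement): 130 + 180 = 310°

310°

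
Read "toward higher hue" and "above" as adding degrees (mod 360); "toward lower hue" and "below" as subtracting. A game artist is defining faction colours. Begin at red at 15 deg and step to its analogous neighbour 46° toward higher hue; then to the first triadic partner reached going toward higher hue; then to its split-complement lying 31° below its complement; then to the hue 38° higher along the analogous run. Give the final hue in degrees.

+46° (analog 46° ↑): 15 + 46 = 61°
+120° (triadic ↑): 61 + 120 = 181°
+149° (split-comp 31° ↓): 181 + 149 = 330°
+38° (analog 38° ↑): 330 + 38 = 368 → 368 − 360 = 8°

8°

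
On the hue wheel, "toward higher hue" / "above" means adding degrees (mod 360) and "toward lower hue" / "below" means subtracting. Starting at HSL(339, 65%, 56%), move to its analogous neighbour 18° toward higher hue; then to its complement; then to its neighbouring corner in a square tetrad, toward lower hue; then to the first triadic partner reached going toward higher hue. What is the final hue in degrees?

339 + 18 = 357°   (analog 18° ↑)
357 + 180 = 537 → 537 − 360 = 177°   (complement)
177 − 90 = 87°   (square ↓)
87 + 120 = 207°   (triadic ↑)

207°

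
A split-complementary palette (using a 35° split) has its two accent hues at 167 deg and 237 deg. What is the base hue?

22°

The accents sit 35° either side of the complement, so the complement is their short-arc midpoint on the wheel.
Short-arc midpoint of 167° and 237°: 202°.
Base is 180° from the complement: 202 − 180 = 22°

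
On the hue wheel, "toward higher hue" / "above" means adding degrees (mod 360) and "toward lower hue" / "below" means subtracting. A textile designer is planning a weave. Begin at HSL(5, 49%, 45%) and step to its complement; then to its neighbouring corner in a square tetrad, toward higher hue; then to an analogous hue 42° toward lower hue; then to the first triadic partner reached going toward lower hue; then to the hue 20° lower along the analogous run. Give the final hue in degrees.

93°

complement +180°: 5 + 180 = 185°
square ↑ +90°: 185 + 90 = 275°
analog 42° ↓ −42°: 275 − 42 = 233°
triadic ↓ −120°: 233 − 120 = 113°
analog 20° ↓ −20°: 113 − 20 = 93°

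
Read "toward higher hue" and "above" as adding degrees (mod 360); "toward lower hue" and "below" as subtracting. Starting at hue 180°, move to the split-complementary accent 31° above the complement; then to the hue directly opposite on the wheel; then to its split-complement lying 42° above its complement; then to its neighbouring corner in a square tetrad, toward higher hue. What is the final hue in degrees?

163°

split-comp 31° ↑ +211°: 180 + 211 = 391 → 391 − 360 = 31°
complement +180°: 31 + 180 = 211°
split-comp 42° ↑ +222°: 211 + 222 = 433 → 433 − 360 = 73°
square ↑ +90°: 73 + 90 = 163°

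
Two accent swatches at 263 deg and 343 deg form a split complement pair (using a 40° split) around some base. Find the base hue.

123°

The accents sit 40° either side of the complement, so the complement is their short-arc midpoint on the wheel.
Short-arc midpoint of 263° and 343°: 303°.
Base is 180° from the complement: 303 − 180 = 123°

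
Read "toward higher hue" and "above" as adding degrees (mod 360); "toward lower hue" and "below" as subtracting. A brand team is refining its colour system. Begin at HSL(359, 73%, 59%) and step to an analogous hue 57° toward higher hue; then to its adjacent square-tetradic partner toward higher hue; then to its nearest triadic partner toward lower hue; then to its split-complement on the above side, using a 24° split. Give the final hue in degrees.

230°

359 + 57 = 416 → 416 − 360 = 56°   (analog 57° ↑)
56 + 90 = 146°   (square ↑)
146 − 120 = 26°   (triadic ↓)
26 + 204 = 230°   (split-comp 24° ↑)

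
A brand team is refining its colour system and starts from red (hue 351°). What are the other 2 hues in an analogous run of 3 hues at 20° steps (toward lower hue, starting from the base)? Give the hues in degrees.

331° and 311°

Analogous hues sit every 20° along the wheel.
351 − 20 = 331°
351 − 40 = 311°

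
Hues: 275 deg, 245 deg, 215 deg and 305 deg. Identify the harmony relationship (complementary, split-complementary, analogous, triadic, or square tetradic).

Sort the hues: 215°, 245°, 275°, 305°.
Successive gaps around the wheel: 30°, 30°, 30°, 270°.
A run of hues at equal small steps (30°) with one large closing gap is an analogous group.

analogous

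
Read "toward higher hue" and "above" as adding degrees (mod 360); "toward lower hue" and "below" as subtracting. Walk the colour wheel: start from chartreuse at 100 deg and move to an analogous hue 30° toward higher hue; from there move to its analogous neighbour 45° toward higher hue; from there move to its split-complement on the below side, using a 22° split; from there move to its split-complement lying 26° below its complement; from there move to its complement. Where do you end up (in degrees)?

+30° (analog 30° ↑): 100 + 30 = 130°
+45° (analog 45° ↑): 130 + 45 = 175°
+158° (split-comp 22° ↓): 175 + 158 = 333°
+154° (split-comp 26° ↓): 333 + 154 = 487 → 487 − 360 = 127°
+180° (complement): 127 + 180 = 307°

307°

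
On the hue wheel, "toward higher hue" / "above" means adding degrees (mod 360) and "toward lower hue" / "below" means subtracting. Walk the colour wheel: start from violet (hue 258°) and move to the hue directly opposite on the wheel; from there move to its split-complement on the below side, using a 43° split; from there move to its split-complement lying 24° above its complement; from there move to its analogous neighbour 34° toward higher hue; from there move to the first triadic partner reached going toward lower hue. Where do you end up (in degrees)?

333°

complement +180°: 258 + 180 = 438 → 438 − 360 = 78°
split-comp 43° ↓ +137°: 78 + 137 = 215°
split-comp 24° ↑ +204°: 215 + 204 = 419 → 419 − 360 = 59°
analog 34° ↑ +34°: 59 + 34 = 93°
triadic ↓ −120°: 93 − 120 = -27 → -27 + 360 = 333°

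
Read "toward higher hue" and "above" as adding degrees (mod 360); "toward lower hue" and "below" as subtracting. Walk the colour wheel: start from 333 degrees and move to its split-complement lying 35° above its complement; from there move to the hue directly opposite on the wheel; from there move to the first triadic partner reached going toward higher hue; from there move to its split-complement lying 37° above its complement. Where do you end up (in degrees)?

345°

+215° (split-comp 35° ↑): 333 + 215 = 548 → 548 − 360 = 188°
+180° (complement): 188 + 180 = 368 → 368 − 360 = 8°
+120° (triadic ↑): 8 + 120 = 128°
+217° (split-comp 37° ↑): 128 + 217 = 345°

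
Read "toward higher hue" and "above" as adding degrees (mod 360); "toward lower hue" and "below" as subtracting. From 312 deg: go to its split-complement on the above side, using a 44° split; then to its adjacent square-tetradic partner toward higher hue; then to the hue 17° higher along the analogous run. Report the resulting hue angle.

+224° (split-comp 44° ↑): 312 + 224 = 536 → 536 − 360 = 176°
+90° (square ↑): 176 + 90 = 266°
+17° (analog 17° ↑): 266 + 17 = 283°

283°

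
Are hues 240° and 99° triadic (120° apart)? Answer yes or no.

no

Angular distance: |240 − 99| = 141 = 141°.
Triadic (120° apart) requires 120°.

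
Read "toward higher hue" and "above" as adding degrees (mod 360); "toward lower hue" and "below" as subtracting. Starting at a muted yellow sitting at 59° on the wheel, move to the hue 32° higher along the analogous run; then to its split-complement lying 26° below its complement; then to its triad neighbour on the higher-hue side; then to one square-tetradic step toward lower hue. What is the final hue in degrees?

275°

+32° (analog 32° ↑): 59 + 32 = 91°
+154° (split-comp 26° ↓): 91 + 154 = 245°
+120° (triadic ↑): 245 + 120 = 365 → 365 − 360 = 5°
−90° (square ↓): 5 − 90 = -85 → -85 + 360 = 275°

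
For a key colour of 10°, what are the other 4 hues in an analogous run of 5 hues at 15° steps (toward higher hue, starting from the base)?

Analogous hues sit every 15° along the wheel.
10 + 15 = 25°
10 + 30 = 40°
10 + 45 = 55°
10 + 60 = 70°

25°, 40°, 55° and 70°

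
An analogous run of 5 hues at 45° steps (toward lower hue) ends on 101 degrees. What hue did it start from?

4 steps of 45° (toward lower hue) give a net shift of −180°.
Start = end − shift: 101 + 180 = 281°

281°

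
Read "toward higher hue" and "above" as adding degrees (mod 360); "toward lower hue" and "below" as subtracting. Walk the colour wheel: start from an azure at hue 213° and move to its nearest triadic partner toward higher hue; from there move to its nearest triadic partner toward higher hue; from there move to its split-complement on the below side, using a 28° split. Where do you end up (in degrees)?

213 + 120 = 333°   (triadic ↑)
333 + 120 = 453 → 453 − 360 = 93°   (triadic ↑)
93 + 152 = 245°   (split-comp 28° ↓)

245°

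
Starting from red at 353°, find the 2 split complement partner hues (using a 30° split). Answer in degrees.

143° and 203°

Complement of 353°: 353 + 180 = 533 → 533 − 360 = 173°
173 − 30 = 143°
173 + 30 = 203°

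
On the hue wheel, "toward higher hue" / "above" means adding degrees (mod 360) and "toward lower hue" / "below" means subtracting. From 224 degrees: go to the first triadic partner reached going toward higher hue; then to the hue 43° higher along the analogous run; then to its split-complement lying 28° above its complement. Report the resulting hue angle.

+120° (triadic ↑): 224 + 120 = 344°
+43° (analog 43° ↑): 344 + 43 = 387 → 387 − 360 = 27°
+208° (split-comp 28° ↑): 27 + 208 = 235°

235°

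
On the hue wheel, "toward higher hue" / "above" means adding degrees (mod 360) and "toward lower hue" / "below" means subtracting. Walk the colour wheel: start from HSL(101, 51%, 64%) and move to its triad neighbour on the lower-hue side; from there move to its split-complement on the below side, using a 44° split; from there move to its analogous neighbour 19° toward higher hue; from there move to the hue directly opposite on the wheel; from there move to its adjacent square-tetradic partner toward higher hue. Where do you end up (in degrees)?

46°

−120° (triadic ↓): 101 − 120 = -19 → -19 + 360 = 341°
+136° (split-comp 44° ↓): 341 + 136 = 477 → 477 − 360 = 117°
+19° (analog 19° ↑): 117 + 19 = 136°
+180° (complement): 136 + 180 = 316°
+90° (square ↑): 316 + 90 = 406 → 406 − 360 = 46°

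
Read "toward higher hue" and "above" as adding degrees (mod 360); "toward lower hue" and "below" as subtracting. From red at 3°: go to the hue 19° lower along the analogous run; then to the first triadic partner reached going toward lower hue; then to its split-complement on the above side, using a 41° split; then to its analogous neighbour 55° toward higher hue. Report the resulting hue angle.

analog 19° ↓ −19°: 3 − 19 = -16 → -16 + 360 = 344°
triadic ↓ −120°: 344 − 120 = 224°
split-comp 41° ↑ +221°: 224 + 221 = 445 → 445 − 360 = 85°
analog 55° ↑ +55°: 85 + 55 = 140°

140°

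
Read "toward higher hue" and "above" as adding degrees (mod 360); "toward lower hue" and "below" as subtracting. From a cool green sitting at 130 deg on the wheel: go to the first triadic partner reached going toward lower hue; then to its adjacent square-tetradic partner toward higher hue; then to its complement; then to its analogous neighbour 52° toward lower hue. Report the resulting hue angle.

228°

−120° (triadic ↓): 130 − 120 = 10°
+90° (square ↑): 10 + 90 = 100°
+180° (complement): 100 + 180 = 280°
−52° (analog 52° ↓): 280 − 52 = 228°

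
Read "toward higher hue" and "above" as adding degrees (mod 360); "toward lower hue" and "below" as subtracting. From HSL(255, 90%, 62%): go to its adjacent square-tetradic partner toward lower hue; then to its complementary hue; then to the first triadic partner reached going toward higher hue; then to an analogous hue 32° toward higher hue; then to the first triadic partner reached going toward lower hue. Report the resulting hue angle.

−90° (square ↓): 255 − 90 = 165°
+180° (complement): 165 + 180 = 345°
+120° (triadic ↑): 345 + 120 = 465 → 465 − 360 = 105°
+32° (analog 32° ↑): 105 + 32 = 137°
−120° (triadic ↓): 137 − 120 = 17°

17°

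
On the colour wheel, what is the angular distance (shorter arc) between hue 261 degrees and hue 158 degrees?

103°

|261 − 158| = 103.
103 ≤ 180, so the shorter arc is 103°.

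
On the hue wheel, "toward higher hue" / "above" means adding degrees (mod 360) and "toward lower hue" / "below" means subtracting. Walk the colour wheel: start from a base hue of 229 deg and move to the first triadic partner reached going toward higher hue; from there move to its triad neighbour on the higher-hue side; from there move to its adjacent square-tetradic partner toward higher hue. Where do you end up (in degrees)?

+120° (triadic ↑): 229 + 120 = 349°
+120° (triadic ↑): 349 + 120 = 469 → 469 − 360 = 109°
+90° (square ↑): 109 + 90 = 199°

199°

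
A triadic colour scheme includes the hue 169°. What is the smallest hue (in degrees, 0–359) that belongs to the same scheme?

49°

A triad places three hues 120° apart.
The full set through 169° is {49°, 169°, 289°}.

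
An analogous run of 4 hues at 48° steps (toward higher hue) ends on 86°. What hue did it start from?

302°

3 steps of 48° (toward higher hue) give a net shift of +144°.
Start = end − shift: 86 − 144 = -58 → -58 + 360 = 302°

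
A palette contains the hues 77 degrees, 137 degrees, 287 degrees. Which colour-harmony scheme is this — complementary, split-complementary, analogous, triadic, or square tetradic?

Sort the hues: 77°, 137°, 287°.
Successive gaps around the wheel: 60°, 150°, 150°.
Two 150° gaps and one 60° gap — a base hue opposite a pair of accents 30° either side of its complement — is the split-complementary pattern.

split-complementary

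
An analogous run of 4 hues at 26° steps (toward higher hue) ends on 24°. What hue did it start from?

306°

3 steps of 26° (toward higher hue) give a net shift of +78°.
Start = end − shift: 24 − 78 = -54 → -54 + 360 = 306°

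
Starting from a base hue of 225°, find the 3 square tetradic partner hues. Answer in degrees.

A square tetradic scheme places four hues every 90°.
225 + 90 = 315°
225 + 180 = 405 → 405 − 360 = 45°
225 + 270 = 495 → 495 − 360 = 135°

315°, 45°, 135°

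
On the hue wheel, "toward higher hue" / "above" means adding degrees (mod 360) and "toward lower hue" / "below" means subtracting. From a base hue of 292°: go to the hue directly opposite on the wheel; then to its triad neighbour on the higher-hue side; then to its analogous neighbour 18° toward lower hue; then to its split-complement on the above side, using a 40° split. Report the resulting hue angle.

74°

+180° (complement): 292 + 180 = 472 → 472 − 360 = 112°
+120° (triadic ↑): 112 + 120 = 232°
−18° (analog 18° ↓): 232 − 18 = 214°
+220° (split-comp 40° ↑): 214 + 220 = 434 → 434 − 360 = 74°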